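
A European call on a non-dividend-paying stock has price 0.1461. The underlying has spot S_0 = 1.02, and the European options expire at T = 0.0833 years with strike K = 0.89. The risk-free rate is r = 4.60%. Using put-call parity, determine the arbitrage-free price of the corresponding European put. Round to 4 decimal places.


Put-call parity: C - P = S_0 * exp(-qT) - K * exp(-rT).
S_0 * exp(-qT) = 1.0200 * 1.00000000 = 1.02000000
K * exp(-rT) = 0.8900 * 0.99617553 = 0.88659622
P = C - S*exp(-qT) + K*exp(-rT)
P = 0.1461 - 1.02000000 + 0.88659622 = 0.0127

Answer: Put price = 0.0127


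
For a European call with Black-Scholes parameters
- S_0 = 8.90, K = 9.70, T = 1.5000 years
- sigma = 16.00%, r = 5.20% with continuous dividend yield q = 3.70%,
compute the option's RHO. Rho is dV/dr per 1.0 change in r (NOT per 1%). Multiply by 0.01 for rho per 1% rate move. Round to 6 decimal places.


Answer: Rho = 4.526863

Derivation:
d1 = -0.2264482271; d2 = -0.4224074066
phi(d1) = 0.3888436544; exp(-qT) = 0.9460120237; exp(-rT) = 0.9249644265
N(d2) = 0.3363638363
Rho = K*T*exp(-rT)*N(d2) = 9.7000 * 1.5000 * 0.9249644265 * 0.3363638363 = 4.526863


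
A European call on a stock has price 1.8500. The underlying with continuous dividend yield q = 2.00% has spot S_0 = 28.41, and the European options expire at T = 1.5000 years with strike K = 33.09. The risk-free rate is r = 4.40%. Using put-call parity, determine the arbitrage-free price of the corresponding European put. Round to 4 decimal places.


Put-call parity: C - P = S_0 * exp(-qT) - K * exp(-rT).
S_0 * exp(-qT) = 28.4100 * 0.97044553 = 27.57035761
K * exp(-rT) = 33.0900 * 0.93613086 = 30.97657030
P = C - S*exp(-qT) + K*exp(-rT)
P = 1.8500 - 27.57035761 + 30.97657030 = 5.2562

Answer: Put price = 5.2562


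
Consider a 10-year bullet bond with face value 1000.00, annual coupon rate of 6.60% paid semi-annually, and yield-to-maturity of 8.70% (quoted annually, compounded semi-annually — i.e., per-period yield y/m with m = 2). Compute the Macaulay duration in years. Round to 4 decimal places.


Answer: Macaulay duration = 7.2494 years

Derivation:
Coupon per period c = face * coupon_rate / m = 33.000000
Periods per year m = 2; per-period yield y/m = 0.043500
Number of cashflows N = 20
Cashflows (t years, CF_t, discount factor 1/(1+y/m)^(m*t), PV):
  t = 0.5000: CF_t = 33.000000, DF = 0.958313, PV = 31.624341
  t = 1.0000: CF_t = 33.000000, DF = 0.918365, PV = 30.306029
  t = 1.5000: CF_t = 33.000000, DF = 0.880081, PV = 29.042673
  t = 2.0000: CF_t = 33.000000, DF = 0.843393, PV = 27.831981
  t = 2.5000: CF_t = 33.000000, DF = 0.808235, PV = 26.671760
  t = 3.0000: CF_t = 33.000000, DF = 0.774543, PV = 25.559904
  t = 3.5000: CF_t = 33.000000, DF = 0.742254, PV = 24.494398
  t = 4.0000: CF_t = 33.000000, DF = 0.711312, PV = 23.473309
  t = 4.5000: CF_t = 33.000000, DF = 0.681660, PV = 22.494786
  t = 5.0000: CF_t = 33.000000, DF = 0.653244, PV = 21.557054
  t = 5.5000: CF_t = 33.000000, DF = 0.626013, PV = 20.658413
  t = 6.0000: CF_t = 33.000000, DF = 0.599916, PV = 19.797233
  t = 6.5000: CF_t = 33.000000, DF = 0.574908, PV = 18.971953
  t = 7.0000: CF_t = 33.000000, DF = 0.550942, PV = 18.181076
  t = 7.5000: CF_t = 33.000000, DF = 0.527975, PV = 17.423169
  t = 8.0000: CF_t = 33.000000, DF = 0.505965, PV = 16.696855
  t = 8.5000: CF_t = 33.000000, DF = 0.484873, PV = 16.000820
  t = 9.0000: CF_t = 33.000000, DF = 0.464661, PV = 15.333799
  t = 9.5000: CF_t = 33.000000, DF = 0.445290, PV = 14.694585
  t = 10.0000: CF_t = 1033.000000, DF = 0.426728, PV = 440.809813
Price P = sum_t PV_t = 861.623951
Macaulay numerator sum_t t * PV_t:
  t * PV_t at t = 0.5000: 15.812171
  t * PV_t at t = 1.0000: 30.306029
  t * PV_t at t = 1.5000: 43.564009
  t * PV_t at t = 2.0000: 55.663963
  t * PV_t at t = 2.5000: 66.679400
  t * PV_t at t = 3.0000: 76.679712
  t * PV_t at t = 3.5000: 85.730392
  t * PV_t at t = 4.0000: 93.893235
  t * PV_t at t = 4.5000: 101.226535
  t * PV_t at t = 5.0000: 107.785269
  t * PV_t at t = 5.5000: 113.621271
  t * PV_t at t = 6.0000: 118.783399
  t * PV_t at t = 6.5000: 123.317696
  t * PV_t at t = 7.0000: 127.267535
  t * PV_t at t = 7.5000: 130.673764
  t * PV_t at t = 8.0000: 133.574843
  t * PV_t at t = 8.5000: 136.006968
  t * PV_t at t = 9.0000: 138.004195
  t * PV_t at t = 9.5000: 139.598557
  t * PV_t at t = 10.0000: 4408.098126
Macaulay duration D = (sum_t t * PV_t) / P = 6246.287069 / 861.623951 = 7.249435


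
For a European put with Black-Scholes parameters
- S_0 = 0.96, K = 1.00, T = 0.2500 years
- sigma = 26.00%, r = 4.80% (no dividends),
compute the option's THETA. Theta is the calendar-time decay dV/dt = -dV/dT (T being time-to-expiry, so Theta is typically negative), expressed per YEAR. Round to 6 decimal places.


Answer: Theta = -0.069296

Derivation:
d1 = -0.1567076502; d2 = -0.2867076502
phi(d1) = 0.3940737608; exp(-qT) = 1.0000000000; exp(-rT) = 0.9880717129
Theta = -S*exp(-qT)*phi(d1)*sigma/(2*sqrt(T)) + r*K*exp(-rT)*N(-d2) - q*S*exp(-qT)*N(-d1)
N(-d1) = 0.5622623712; N(-d2) = 0.6128319103; sqrt(T) = 0.5000000000
Term 1 = -0.9600 * 1.0000000000 * 0.3940737608 * 0.2600 / (2 * 0.5000000000) = -0.0983608107
Term 2 = 0.0480 * 1.0000 * 0.9880717129 * 0.6128319103 = 0.0290650500
Term 3 = 0 (no dividend yield, q = 0)
Theta = -0.0983608107 + (0.0290650500) + (0.0000000000) = -0.069296


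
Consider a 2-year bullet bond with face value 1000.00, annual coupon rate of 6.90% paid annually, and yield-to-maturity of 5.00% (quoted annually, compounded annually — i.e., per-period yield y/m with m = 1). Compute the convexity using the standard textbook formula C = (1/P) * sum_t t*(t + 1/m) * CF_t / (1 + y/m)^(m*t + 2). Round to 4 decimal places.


Answer: Convexity = 5.2119

Derivation:
Coupon per period c = face * coupon_rate / m = 69.000000
Periods per year m = 1; per-period yield y/m = 0.050000
Number of cashflows N = 2
Cashflows (t years, CF_t, discount factor 1/(1+y/m)^(m*t), PV):
  t = 1.0000: CF_t = 69.000000, DF = 0.952381, PV = 65.714286
  t = 2.0000: CF_t = 1069.000000, DF = 0.907029, PV = 969.614512
Price P = sum_t PV_t = 1035.328798
Convexity numerator sum_t t*(t + 1/m) * CF_t / (1+y/m)^(m*t + 2):
  t = 1.0000: term = 119.209589
  t = 2.0000: term = 5276.813673
Convexity = (1/P) * sum = 5396.023262 / 1035.328798 = 5.211893


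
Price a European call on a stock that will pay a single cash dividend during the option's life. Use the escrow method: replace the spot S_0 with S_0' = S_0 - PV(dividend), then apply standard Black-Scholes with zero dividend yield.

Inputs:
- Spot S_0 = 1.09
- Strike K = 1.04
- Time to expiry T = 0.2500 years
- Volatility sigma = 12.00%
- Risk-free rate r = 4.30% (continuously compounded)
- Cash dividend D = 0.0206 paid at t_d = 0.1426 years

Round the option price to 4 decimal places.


Answer: Price = 0.0505

Derivation:
PV(D) = D * exp(-r * t_d) = 0.0206 * 0.99388696 = 0.02047407
S_0' = S_0 - PV(D) = 1.0900 - 0.02047407 = 1.06952593
d1 = (ln(S_0'/K) + (r + sigma^2/2)*T) / (sigma*sqrt(T)) = 0.67574633
d2 = d1 - sigma*sqrt(T) = 0.61574633
exp(-rT) = 0.98930757
N(d1) = 0.75039914; N(d2) = 0.73096902
C = S_0' * N(d1) - K * exp(-rT) * N(d2) = 1.06952593 * 0.75039914 - 1.0400 * 0.98930757 * 0.73096902 = 0.0505


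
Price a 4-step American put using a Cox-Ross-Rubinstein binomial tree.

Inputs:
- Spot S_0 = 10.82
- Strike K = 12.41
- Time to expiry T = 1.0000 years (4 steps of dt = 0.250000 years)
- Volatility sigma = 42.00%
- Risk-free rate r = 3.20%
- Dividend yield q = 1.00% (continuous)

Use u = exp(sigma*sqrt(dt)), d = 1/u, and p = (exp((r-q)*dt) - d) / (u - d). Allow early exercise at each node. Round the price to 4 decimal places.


dt = T/N = 0.250000
u = exp(sigma*sqrt(dt)) = 1.233678; d = 1/u = 0.810584
p = (exp((r-q)*dt) - d) / (u - d) = 0.460727
Discount per step: exp(-r*dt) = 0.992032
Stock lattice S(k, i) with i counting down-moves:
  k=0: S(0,0) = 10.8200
  k=1: S(1,0) = 13.3484; S(1,1) = 8.7705
  k=2: S(2,0) = 16.4676; S(2,1) = 10.8200; S(2,2) = 7.1092
  k=3: S(3,0) = 20.3157; S(3,1) = 13.3484; S(3,2) = 8.7705; S(3,3) = 5.7626
  k=4: S(4,0) = 25.0631; S(4,1) = 16.4676; S(4,2) = 10.8200; S(4,3) = 7.1092; S(4,4) = 4.6711
Terminal payoffs V(N, i) = max(K - S_T, 0):
  V(4,0) = 0.000000; V(4,1) = 0.000000; V(4,2) = 1.590000; V(4,3) = 5.300753; V(4,4) = 7.738892
Backward induction: V(k, i) = exp(-r*dt) * [p * V(k+1, i) + (1-p) * V(k+1, i+1)]; then take max(V_cont, immediate exercise) for American.
  V(3,0) = exp(-r*dt) * [p*0.000000 + (1-p)*0.000000] = 0.000000; exercise = 0.000000; V(3,0) = max -> 0.000000
  V(3,1) = exp(-r*dt) * [p*0.000000 + (1-p)*1.590000] = 0.850611; exercise = 0.000000; V(3,1) = max -> 0.850611
  V(3,2) = exp(-r*dt) * [p*1.590000 + (1-p)*5.300753] = 3.562493; exercise = 3.639478; V(3,2) = max -> 3.639478
  V(3,3) = exp(-r*dt) * [p*5.300753 + (1-p)*7.738892] = 6.562861; exercise = 6.647357; V(3,3) = max -> 6.647357
  V(2,0) = exp(-r*dt) * [p*0.000000 + (1-p)*0.850611] = 0.455056; exercise = 0.000000; V(2,0) = max -> 0.455056
  V(2,1) = exp(-r*dt) * [p*0.850611 + (1-p)*3.639478] = 2.335810; exercise = 1.590000; V(2,1) = max -> 2.335810
  V(2,2) = exp(-r*dt) * [p*3.639478 + (1-p)*6.647357] = 5.219620; exercise = 5.300753; V(2,2) = max -> 5.300753
  V(1,0) = exp(-r*dt) * [p*0.455056 + (1-p)*2.335810] = 1.457588; exercise = 0.000000; V(1,0) = max -> 1.457588
  V(1,1) = exp(-r*dt) * [p*2.335810 + (1-p)*5.300753] = 3.903370; exercise = 3.639478; V(1,1) = max -> 3.903370
  V(0,0) = exp(-r*dt) * [p*1.457588 + (1-p)*3.903370] = 2.754408; exercise = 1.590000; V(0,0) = max -> 2.754408

Answer: Price = V(0,0) = 2.7544


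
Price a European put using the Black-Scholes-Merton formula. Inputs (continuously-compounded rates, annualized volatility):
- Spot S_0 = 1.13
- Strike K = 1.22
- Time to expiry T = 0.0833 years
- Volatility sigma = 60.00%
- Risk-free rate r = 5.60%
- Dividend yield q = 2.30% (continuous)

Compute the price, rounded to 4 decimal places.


Answer: Price = 0.1313

Derivation:
d1 = (ln(S/K) + (r - q + 0.5*sigma^2) * T) / (sigma * sqrt(T)) = -0.34007148
d2 = d1 - sigma * sqrt(T) = -0.51324191
exp(-rT) = 0.99534606; exp(-qT) = 0.99808593
P = K * exp(-rT) * N(-d2) - S_0 * exp(-qT) * N(-d1)
N(-d1) = 0.63309865; N(-d2) = 0.69610894
P = 1.2200 * 0.99534606 * 0.69610894 - 1.1300 * 0.99808593 * 0.63309865 = 0.1313


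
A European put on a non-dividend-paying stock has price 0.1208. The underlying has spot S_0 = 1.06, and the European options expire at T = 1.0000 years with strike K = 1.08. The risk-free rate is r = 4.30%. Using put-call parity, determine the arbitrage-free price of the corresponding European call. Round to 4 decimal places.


Answer: Call price = 0.1463

Derivation:
Put-call parity: C - P = S_0 * exp(-qT) - K * exp(-rT).
S_0 * exp(-qT) = 1.0600 * 1.00000000 = 1.06000000
K * exp(-rT) = 1.0800 * 0.95791139 = 1.03454430
C = P + S*exp(-qT) - K*exp(-rT)
C = 0.1208 + 1.06000000 - 1.03454430 = 0.1463


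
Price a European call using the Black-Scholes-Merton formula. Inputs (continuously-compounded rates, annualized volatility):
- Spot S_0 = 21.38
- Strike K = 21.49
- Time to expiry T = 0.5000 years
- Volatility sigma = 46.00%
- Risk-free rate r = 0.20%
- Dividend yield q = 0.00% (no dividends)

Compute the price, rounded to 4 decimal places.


d1 = (ln(S/K) + (r - q + 0.5*sigma^2) * T) / (sigma * sqrt(T)) = 0.14993183
d2 = d1 - sigma * sqrt(T) = -0.17533729
exp(-rT) = 0.99900050; exp(-qT) = 1.00000000
C = S_0 * exp(-qT) * N(d1) - K * exp(-rT) * N(d2)
N(d1) = 0.55959080; N(d2) = 0.43040731
C = 21.3800 * 1.00000000 * 0.55959080 - 21.4900 * 0.99900050 * 0.43040731 = 2.7238

Answer: Price = 2.7238


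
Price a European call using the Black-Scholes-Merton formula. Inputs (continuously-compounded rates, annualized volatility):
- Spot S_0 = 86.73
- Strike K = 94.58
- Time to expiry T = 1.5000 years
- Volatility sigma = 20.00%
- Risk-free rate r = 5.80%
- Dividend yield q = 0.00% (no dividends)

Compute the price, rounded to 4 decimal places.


d1 = (ln(S/K) + (r - q + 0.5*sigma^2) * T) / (sigma * sqrt(T)) = 0.12391890
d2 = d1 - sigma * sqrt(T) = -0.12103007
exp(-rT) = 0.91667710; exp(-qT) = 1.00000000
C = S_0 * exp(-qT) * N(d1) - K * exp(-rT) * N(d2)
N(d1) = 0.54931026; N(d2) = 0.45183361
C = 86.7300 * 1.00000000 * 0.54931026 - 94.5800 * 0.91667710 * 0.45183361 = 8.4680

Answer: Price = 8.4680


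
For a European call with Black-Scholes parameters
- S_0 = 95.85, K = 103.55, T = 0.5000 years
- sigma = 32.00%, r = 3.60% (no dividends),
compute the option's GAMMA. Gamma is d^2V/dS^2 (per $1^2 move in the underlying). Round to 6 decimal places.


d1 = -0.1488023063; d2 = -0.3750764763
phi(d1) = 0.3945499241; exp(-qT) = 1.0000000000; exp(-rT) = 0.9821610324
Gamma = exp(-qT) * phi(d1) / (S * sigma * sqrt(T)) = 1.0000000000 * 0.3945499241 / (95.8500 * 0.3200 * 0.7071067812) = 0.018192

Answer: Gamma = 0.018192


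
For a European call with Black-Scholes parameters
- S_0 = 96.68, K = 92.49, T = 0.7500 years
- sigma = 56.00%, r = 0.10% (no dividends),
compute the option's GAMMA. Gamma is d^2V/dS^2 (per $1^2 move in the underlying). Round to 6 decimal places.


Answer: Gamma = 0.008043

Derivation:
d1 = 0.3353910713; d2 = -0.1495831548
phi(d1) = 0.3771236661; exp(-qT) = 1.0000000000; exp(-rT) = 0.9992502812
Gamma = exp(-qT) * phi(d1) / (S * sigma * sqrt(T)) = 1.0000000000 * 0.3771236661 / (96.6800 * 0.5600 * 0.8660254038) = 0.008043


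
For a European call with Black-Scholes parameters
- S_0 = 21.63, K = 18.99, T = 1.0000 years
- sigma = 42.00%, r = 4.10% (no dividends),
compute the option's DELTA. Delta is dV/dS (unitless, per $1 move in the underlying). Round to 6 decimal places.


Answer: Delta = 0.731562

Derivation:
d1 = 0.6175445599; d2 = 0.1975445599
phi(d1) = 0.3296844893; exp(-qT) = 1.0000000000; exp(-rT) = 0.9598291299
N(d1) = 0.7315622003
Delta = exp(-qT) * N(d1) = 1.0000000000 * 0.7315622003 = 0.731562


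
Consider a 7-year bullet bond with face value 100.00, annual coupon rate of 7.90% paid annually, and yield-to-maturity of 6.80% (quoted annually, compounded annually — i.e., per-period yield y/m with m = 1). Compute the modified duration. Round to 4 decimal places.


Coupon per period c = face * coupon_rate / m = 7.900000
Periods per year m = 1; per-period yield y/m = 0.068000
Number of cashflows N = 7
Cashflows (t years, CF_t, discount factor 1/(1+y/m)^(m*t), PV):
  t = 1.0000: CF_t = 7.900000, DF = 0.936330, PV = 7.397004
  t = 2.0000: CF_t = 7.900000, DF = 0.876713, PV = 6.926033
  t = 3.0000: CF_t = 7.900000, DF = 0.820892, PV = 6.485050
  t = 4.0000: CF_t = 7.900000, DF = 0.768626, PV = 6.072144
  t = 5.0000: CF_t = 7.900000, DF = 0.719687, PV = 5.685528
  t = 6.0000: CF_t = 7.900000, DF = 0.673864, PV = 5.323528
  t = 7.0000: CF_t = 107.900000, DF = 0.630959, PV = 68.080490
Price P = sum_t PV_t = 105.969779
First compute Macaulay numerator sum_t t * PV_t:
  t * PV_t at t = 1.0000: 7.397004
  t * PV_t at t = 2.0000: 13.852067
  t * PV_t at t = 3.0000: 19.455150
  t * PV_t at t = 4.0000: 24.288577
  t * PV_t at t = 5.0000: 28.427642
  t * PV_t at t = 6.0000: 31.941170
  t * PV_t at t = 7.0000: 476.563433
Macaulay duration D = 601.925043 / 105.969779 = 5.680158
Modified duration = D / (1 + y/m) = 5.680158 / (1 + 0.068000) = 5.318500

Answer: Modified duration = 5.3185


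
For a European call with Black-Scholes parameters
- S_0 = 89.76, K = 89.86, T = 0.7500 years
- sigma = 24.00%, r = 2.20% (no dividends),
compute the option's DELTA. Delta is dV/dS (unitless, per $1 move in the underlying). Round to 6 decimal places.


d1 = 0.1779515646; d2 = -0.0298945323
phi(d1) = 0.3926754195; exp(-qT) = 1.0000000000; exp(-rT) = 0.9836353794
N(d1) = 0.5706194928
Delta = exp(-qT) * N(d1) = 1.0000000000 * 0.5706194928 = 0.570619

Answer: Delta = 0.570619


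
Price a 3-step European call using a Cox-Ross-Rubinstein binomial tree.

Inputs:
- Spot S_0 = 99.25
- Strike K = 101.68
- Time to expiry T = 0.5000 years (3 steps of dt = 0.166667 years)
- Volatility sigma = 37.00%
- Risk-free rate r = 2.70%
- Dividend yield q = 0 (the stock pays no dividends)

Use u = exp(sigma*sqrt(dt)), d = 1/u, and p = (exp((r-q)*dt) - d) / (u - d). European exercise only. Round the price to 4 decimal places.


dt = T/N = 0.166667
u = exp(sigma*sqrt(dt)) = 1.163057; d = 1/u = 0.859803
p = (exp((r-q)*dt) - d) / (u - d) = 0.477181
Discount per step: exp(-r*dt) = 0.995510
Stock lattice S(k, i) with i counting down-moves:
  k=0: S(0,0) = 99.2500
  k=1: S(1,0) = 115.4334; S(1,1) = 85.3355
  k=2: S(2,0) = 134.2556; S(2,1) = 99.2500; S(2,2) = 73.3717
  k=3: S(3,0) = 156.1469; S(3,1) = 115.4334; S(3,2) = 85.3355; S(3,3) = 63.0852
Terminal payoffs V(N, i) = max(S_T - K, 0):
  V(3,0) = 54.466945; V(3,1) = 13.753405; V(3,2) = 0.000000; V(3,3) = 0.000000
Backward induction: V(k, i) = exp(-r*dt) * [p * V(k+1, i) + (1-p) * V(k+1, i+1)].
  V(2,0) = exp(-r*dt) * [p*54.466945 + (1-p)*13.753405] = 33.032160
  V(2,1) = exp(-r*dt) * [p*13.753405 + (1-p)*0.000000] = 6.533399
  V(2,2) = exp(-r*dt) * [p*0.000000 + (1-p)*0.000000] = 0.000000
  V(1,0) = exp(-r*dt) * [p*33.032160 + (1-p)*6.533399] = 19.092001
  V(1,1) = exp(-r*dt) * [p*6.533399 + (1-p)*0.000000] = 3.103617
  V(0,0) = exp(-r*dt) * [p*19.092001 + (1-p)*3.103617] = 10.684783

Answer: Price = V(0,0) = 10.6848


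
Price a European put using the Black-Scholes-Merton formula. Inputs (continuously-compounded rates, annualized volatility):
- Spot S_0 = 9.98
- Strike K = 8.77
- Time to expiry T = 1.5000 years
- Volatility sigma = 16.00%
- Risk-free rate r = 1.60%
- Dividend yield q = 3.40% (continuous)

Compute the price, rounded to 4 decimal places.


Answer: Price = 0.3367

Derivation:
d1 = (ln(S/K) + (r - q + 0.5*sigma^2) * T) / (sigma * sqrt(T)) = 0.61975297
d2 = d1 - sigma * sqrt(T) = 0.42379379
exp(-rT) = 0.97628571; exp(-qT) = 0.95027867
P = K * exp(-rT) * N(-d2) - S_0 * exp(-qT) * N(-d1)
N(-d1) = 0.26771022; N(-d2) = 0.33585810
P = 8.7700 * 0.97628571 * 0.33585810 - 9.9800 * 0.95027867 * 0.26771022 = 0.3367


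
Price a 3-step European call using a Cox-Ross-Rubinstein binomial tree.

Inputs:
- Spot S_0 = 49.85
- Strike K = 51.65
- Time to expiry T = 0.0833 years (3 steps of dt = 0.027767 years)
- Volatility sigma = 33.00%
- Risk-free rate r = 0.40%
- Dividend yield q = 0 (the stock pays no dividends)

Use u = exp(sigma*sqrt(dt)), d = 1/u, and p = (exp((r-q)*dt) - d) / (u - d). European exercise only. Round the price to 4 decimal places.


Answer: Price = V(0,0) = 1.1975

Derivation:
dt = T/N = 0.027767
u = exp(sigma*sqrt(dt)) = 1.056529; d = 1/u = 0.946496
p = (exp((r-q)*dt) - d) / (u - d) = 0.487266
Discount per step: exp(-r*dt) = 0.999889
Stock lattice S(k, i) with i counting down-moves:
  k=0: S(0,0) = 49.8500
  k=1: S(1,0) = 52.6680; S(1,1) = 47.1828
  k=2: S(2,0) = 55.6452; S(2,1) = 49.8500; S(2,2) = 44.6583
  k=3: S(3,0) = 58.7908; S(3,1) = 52.6680; S(3,2) = 47.1828; S(3,3) = 42.2689
Terminal payoffs V(N, i) = max(S_T - K, 0):
  V(3,0) = 7.140807; V(3,1) = 1.017970; V(3,2) = 0.000000; V(3,3) = 0.000000
Backward induction: V(k, i) = exp(-r*dt) * [p * V(k+1, i) + (1-p) * V(k+1, i+1)].
  V(2,0) = exp(-r*dt) * [p*7.140807 + (1-p)*1.017970] = 4.000974
  V(2,1) = exp(-r*dt) * [p*1.017970 + (1-p)*0.000000] = 0.495967
  V(2,2) = exp(-r*dt) * [p*0.000000 + (1-p)*0.000000] = 0.000000
  V(1,0) = exp(-r*dt) * [p*4.000974 + (1-p)*0.495967] = 2.203592
  V(1,1) = exp(-r*dt) * [p*0.495967 + (1-p)*0.000000] = 0.241641
  V(0,0) = exp(-r*dt) * [p*2.203592 + (1-p)*0.241641] = 1.197499


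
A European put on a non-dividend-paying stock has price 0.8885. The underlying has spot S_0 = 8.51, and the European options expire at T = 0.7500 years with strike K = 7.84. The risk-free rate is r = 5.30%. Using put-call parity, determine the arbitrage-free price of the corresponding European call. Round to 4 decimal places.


Put-call parity: C - P = S_0 * exp(-qT) - K * exp(-rT).
S_0 * exp(-qT) = 8.5100 * 1.00000000 = 8.51000000
K * exp(-rT) = 7.8400 * 0.96102967 = 7.53447259
C = P + S*exp(-qT) - K*exp(-rT)
C = 0.8885 + 8.51000000 - 7.53447259 = 1.8640

Answer: Call price = 1.8640


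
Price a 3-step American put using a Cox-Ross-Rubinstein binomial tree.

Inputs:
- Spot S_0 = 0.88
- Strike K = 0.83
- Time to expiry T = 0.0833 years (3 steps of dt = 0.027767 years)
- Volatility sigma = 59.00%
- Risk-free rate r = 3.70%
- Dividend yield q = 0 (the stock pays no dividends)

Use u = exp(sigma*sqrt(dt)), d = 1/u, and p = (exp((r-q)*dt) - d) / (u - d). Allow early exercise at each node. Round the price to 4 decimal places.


dt = T/N = 0.027767
u = exp(sigma*sqrt(dt)) = 1.103309; d = 1/u = 0.906365
p = (exp((r-q)*dt) - d) / (u - d) = 0.480661
Discount per step: exp(-r*dt) = 0.998973
Stock lattice S(k, i) with i counting down-moves:
  k=0: S(0,0) = 0.8800
  k=1: S(1,0) = 0.9709; S(1,1) = 0.7976
  k=2: S(2,0) = 1.0712; S(2,1) = 0.8800; S(2,2) = 0.7229
  k=3: S(3,0) = 1.1819; S(3,1) = 0.9709; S(3,2) = 0.7976; S(3,3) = 0.6552
Terminal payoffs V(N, i) = max(K - S_T, 0):
  V(3,0) = 0.000000; V(3,1) = 0.000000; V(3,2) = 0.032399; V(3,3) = 0.174774
Backward induction: V(k, i) = exp(-r*dt) * [p * V(k+1, i) + (1-p) * V(k+1, i+1)]; then take max(V_cont, immediate exercise) for American.
  V(2,0) = exp(-r*dt) * [p*0.000000 + (1-p)*0.000000] = 0.000000; exercise = 0.000000; V(2,0) = max -> 0.000000
  V(2,1) = exp(-r*dt) * [p*0.000000 + (1-p)*0.032399] = 0.016809; exercise = 0.000000; V(2,1) = max -> 0.016809
  V(2,2) = exp(-r*dt) * [p*0.032399 + (1-p)*0.174774] = 0.106231; exercise = 0.107083; V(2,2) = max -> 0.107083
  V(1,0) = exp(-r*dt) * [p*0.000000 + (1-p)*0.016809] = 0.008721; exercise = 0.000000; V(1,0) = max -> 0.008721
  V(1,1) = exp(-r*dt) * [p*0.016809 + (1-p)*0.107083] = 0.063626; exercise = 0.032399; V(1,1) = max -> 0.063626
  V(0,0) = exp(-r*dt) * [p*0.008721 + (1-p)*0.063626] = 0.037197; exercise = 0.000000; V(0,0) = max -> 0.037197

Answer: Price = V(0,0) = 0.0372


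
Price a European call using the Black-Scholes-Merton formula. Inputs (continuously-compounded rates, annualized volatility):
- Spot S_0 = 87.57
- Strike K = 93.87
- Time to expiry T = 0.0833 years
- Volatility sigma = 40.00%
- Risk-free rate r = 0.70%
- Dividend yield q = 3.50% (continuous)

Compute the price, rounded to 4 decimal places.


d1 = (ln(S/K) + (r - q + 0.5*sigma^2) * T) / (sigma * sqrt(T)) = -0.56424850
d2 = d1 - sigma * sqrt(T) = -0.67969546
exp(-rT) = 0.99941707; exp(-qT) = 0.99708875
C = S_0 * exp(-qT) * N(d1) - K * exp(-rT) * N(d2)
N(d1) = 0.28629251; N(d2) = 0.24834866
C = 87.5700 * 0.99708875 * 0.28629251 - 93.8700 * 0.99941707 * 0.24834866 = 1.6987

Answer: Price = 1.6987


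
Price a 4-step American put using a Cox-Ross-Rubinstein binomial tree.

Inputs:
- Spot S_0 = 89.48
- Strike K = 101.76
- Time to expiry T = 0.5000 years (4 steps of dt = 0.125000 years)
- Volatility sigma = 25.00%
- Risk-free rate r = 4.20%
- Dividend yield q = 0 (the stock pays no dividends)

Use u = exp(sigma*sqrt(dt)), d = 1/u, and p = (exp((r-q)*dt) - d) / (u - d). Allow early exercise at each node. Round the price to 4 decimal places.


Answer: Price = V(0,0) = 13.6285

Derivation:
dt = T/N = 0.125000
u = exp(sigma*sqrt(dt)) = 1.092412; d = 1/u = 0.915405
p = (exp((r-q)*dt) - d) / (u - d) = 0.507655
Discount per step: exp(-r*dt) = 0.994764
Stock lattice S(k, i) with i counting down-moves:
  k=0: S(0,0) = 89.4800
  k=1: S(1,0) = 97.7491; S(1,1) = 81.9105
  k=2: S(2,0) = 106.7823; S(2,1) = 89.4800; S(2,2) = 74.9813
  k=3: S(3,0) = 116.6503; S(3,1) = 97.7491; S(3,2) = 81.9105; S(3,3) = 68.6383
  k=4: S(4,0) = 127.4302; S(4,1) = 106.7823; S(4,2) = 89.4800; S(4,3) = 74.9813; S(4,4) = 62.8318
Terminal payoffs V(N, i) = max(K - S_T, 0):
  V(4,0) = 0.000000; V(4,1) = 0.000000; V(4,2) = 12.280000; V(4,3) = 26.778723; V(4,4) = 38.928173
Backward induction: V(k, i) = exp(-r*dt) * [p * V(k+1, i) + (1-p) * V(k+1, i+1)]; then take max(V_cont, immediate exercise) for American.
  V(3,0) = exp(-r*dt) * [p*0.000000 + (1-p)*0.000000] = 0.000000; exercise = 0.000000; V(3,0) = max -> 0.000000
  V(3,1) = exp(-r*dt) * [p*0.000000 + (1-p)*12.280000] = 6.014337; exercise = 4.010950; V(3,1) = max -> 6.014337
  V(3,2) = exp(-r*dt) * [p*12.280000 + (1-p)*26.778723] = 19.316693; exercise = 19.849533; V(3,2) = max -> 19.849533
  V(3,3) = exp(-r*dt) * [p*26.778723 + (1-p)*38.928173] = 32.588901; exercise = 33.121741; V(3,3) = max -> 33.121741
  V(2,0) = exp(-r*dt) * [p*0.000000 + (1-p)*6.014337] = 2.945623; exercise = 0.000000; V(2,0) = max -> 2.945623
  V(2,1) = exp(-r*dt) * [p*6.014337 + (1-p)*19.849533] = 12.758864; exercise = 12.280000; V(2,1) = max -> 12.758864
  V(2,2) = exp(-r*dt) * [p*19.849533 + (1-p)*33.121741] = 26.245883; exercise = 26.778723; V(2,2) = max -> 26.778723
  V(1,0) = exp(-r*dt) * [p*2.945623 + (1-p)*12.758864] = 7.736399; exercise = 4.010950; V(1,0) = max -> 7.736399
  V(1,1) = exp(-r*dt) * [p*12.758864 + (1-p)*26.778723] = 19.558518; exercise = 19.849533; V(1,1) = max -> 19.849533
  V(0,0) = exp(-r*dt) * [p*7.736399 + (1-p)*19.849533] = 13.628500; exercise = 12.280000; V(0,0) = max -> 13.628500


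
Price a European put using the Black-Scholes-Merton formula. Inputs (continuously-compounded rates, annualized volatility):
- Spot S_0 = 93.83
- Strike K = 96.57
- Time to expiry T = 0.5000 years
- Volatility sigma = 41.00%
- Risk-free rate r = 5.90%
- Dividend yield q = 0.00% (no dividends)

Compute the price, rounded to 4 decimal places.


d1 = (ln(S/K) + (r - q + 0.5*sigma^2) * T) / (sigma * sqrt(T)) = 0.14742832
d2 = d1 - sigma * sqrt(T) = -0.14248546
exp(-rT) = 0.97093088; exp(-qT) = 1.00000000
P = K * exp(-rT) * N(-d2) - S_0 * exp(-qT) * N(-d1)
N(-d1) = 0.44139698; N(-d2) = 0.55665172
P = 96.5700 * 0.97093088 * 0.55665172 - 93.8300 * 1.00000000 * 0.44139698 = 10.7769

Answer: Price = 10.7769


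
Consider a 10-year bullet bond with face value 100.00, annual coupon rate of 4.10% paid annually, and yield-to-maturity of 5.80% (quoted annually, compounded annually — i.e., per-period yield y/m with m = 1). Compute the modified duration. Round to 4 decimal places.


Coupon per period c = face * coupon_rate / m = 4.100000
Periods per year m = 1; per-period yield y/m = 0.058000
Number of cashflows N = 10
Cashflows (t years, CF_t, discount factor 1/(1+y/m)^(m*t), PV):
  t = 1.0000: CF_t = 4.100000, DF = 0.945180, PV = 3.875236
  t = 2.0000: CF_t = 4.100000, DF = 0.893364, PV = 3.662794
  t = 3.0000: CF_t = 4.100000, DF = 0.844390, PV = 3.461998
  t = 4.0000: CF_t = 4.100000, DF = 0.798100, PV = 3.272210
  t = 5.0000: CF_t = 4.100000, DF = 0.754348, PV = 3.092826
  t = 6.0000: CF_t = 4.100000, DF = 0.712994, PV = 2.923276
  t = 7.0000: CF_t = 4.100000, DF = 0.673908, PV = 2.763021
  t = 8.0000: CF_t = 4.100000, DF = 0.636964, PV = 2.611551
  t = 9.0000: CF_t = 4.100000, DF = 0.602045, PV = 2.468385
  t = 10.0000: CF_t = 104.100000, DF = 0.569041, PV = 59.237136
Price P = sum_t PV_t = 87.368434
First compute Macaulay numerator sum_t t * PV_t:
  t * PV_t at t = 1.0000: 3.875236
  t * PV_t at t = 2.0000: 7.325588
  t * PV_t at t = 3.0000: 10.385995
  t * PV_t at t = 4.0000: 13.088841
  t * PV_t at t = 5.0000: 15.464131
  t * PV_t at t = 6.0000: 17.539657
  t * PV_t at t = 7.0000: 19.341147
  t * PV_t at t = 8.0000: 20.892408
  t * PV_t at t = 9.0000: 22.215462
  t * PV_t at t = 10.0000: 592.371359
Macaulay duration D = 722.499825 / 87.368434 = 8.269575
Modified duration = D / (1 + y/m) = 8.269575 / (1 + 0.058000) = 7.816234

Answer: Modified duration = 7.8162


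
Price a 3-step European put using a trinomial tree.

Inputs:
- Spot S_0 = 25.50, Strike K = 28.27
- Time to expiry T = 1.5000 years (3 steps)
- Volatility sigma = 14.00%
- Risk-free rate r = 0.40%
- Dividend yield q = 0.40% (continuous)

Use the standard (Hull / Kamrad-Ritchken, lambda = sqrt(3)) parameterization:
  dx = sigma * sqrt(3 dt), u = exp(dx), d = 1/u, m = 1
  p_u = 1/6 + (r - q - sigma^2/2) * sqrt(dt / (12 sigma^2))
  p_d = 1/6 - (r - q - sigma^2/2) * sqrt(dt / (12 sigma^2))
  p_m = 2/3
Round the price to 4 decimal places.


dt = T/N = 0.500000; dx = sigma*sqrt(3*dt) = 0.171464
u = exp(dx) = 1.187042; d = 1/u = 0.842430
p_u = 0.152378, p_m = 0.666667, p_d = 0.180955
Discount per step: exp(-r*dt) = 0.998002
Stock lattice S(k, j) with j the centered position index:
  k=0: S(0,+0) = 25.5000
  k=1: S(1,-1) = 21.4820; S(1,+0) = 25.5000; S(1,+1) = 30.2696
  k=2: S(2,-2) = 18.0971; S(2,-1) = 21.4820; S(2,+0) = 25.5000; S(2,+1) = 30.2696; S(2,+2) = 35.9312
  k=3: S(3,-3) = 15.2455; S(3,-2) = 18.0971; S(3,-1) = 21.4820; S(3,+0) = 25.5000; S(3,+1) = 30.2696; S(3,+2) = 35.9312; S(3,+3) = 42.6519
Terminal payoffs V(N, j) = max(K - S_T, 0):
  V(3,-3) = 13.024481; V(3,-2) = 10.172933; V(3,-1) = 6.788026; V(3,+0) = 2.770000; V(3,+1) = 0.000000; V(3,+2) = 0.000000; V(3,+3) = 0.000000
Backward induction: V(k, j) = exp(-r*dt) * [p_u * V(k+1, j+1) + p_m * V(k+1, j) + p_d * V(k+1, j-1)]
  V(2,-2) = exp(-r*dt) * [p_u*6.788026 + p_m*10.172933 + p_d*13.024481] = 10.152825
  V(2,-1) = exp(-r*dt) * [p_u*2.770000 + p_m*6.788026 + p_d*10.172933] = 6.774721
  V(2,+0) = exp(-r*dt) * [p_u*0.000000 + p_m*2.770000 + p_d*6.788026] = 3.068852
  V(2,+1) = exp(-r*dt) * [p_u*0.000000 + p_m*0.000000 + p_d*2.770000] = 0.500245
  V(2,+2) = exp(-r*dt) * [p_u*0.000000 + p_m*0.000000 + p_d*0.000000] = 0.000000
  V(1,-1) = exp(-r*dt) * [p_u*3.068852 + p_m*6.774721 + p_d*10.152825] = 6.807685
  V(1,+0) = exp(-r*dt) * [p_u*0.500245 + p_m*3.068852 + p_d*6.774721] = 3.341361
  V(1,+1) = exp(-r*dt) * [p_u*0.000000 + p_m*0.500245 + p_d*3.068852] = 0.887046
  V(0,+0) = exp(-r*dt) * [p_u*0.887046 + p_m*3.341361 + p_d*6.807685] = 3.587445

Answer: Price = V(0,0) = 3.5874


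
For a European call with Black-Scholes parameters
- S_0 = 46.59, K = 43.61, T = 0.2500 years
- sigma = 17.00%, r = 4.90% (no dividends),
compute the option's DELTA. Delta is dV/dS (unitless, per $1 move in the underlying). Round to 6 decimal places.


Answer: Delta = 0.832542

Derivation:
d1 = 0.9642581644; d2 = 0.8792581644
phi(d1) = 0.2506154874; exp(-qT) = 1.0000000000; exp(-rT) = 0.9878247258
N(d1) = 0.8325417451
Delta = exp(-qT) * N(d1) = 1.0000000000 * 0.8325417451 = 0.832542


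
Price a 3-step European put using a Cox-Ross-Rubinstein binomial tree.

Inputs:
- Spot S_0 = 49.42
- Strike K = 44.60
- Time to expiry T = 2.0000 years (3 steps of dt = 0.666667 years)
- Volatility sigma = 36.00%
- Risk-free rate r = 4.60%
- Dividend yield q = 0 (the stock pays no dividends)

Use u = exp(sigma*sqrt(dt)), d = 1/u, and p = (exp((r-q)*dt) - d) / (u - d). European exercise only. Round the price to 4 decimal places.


Answer: Price = V(0,0) = 5.8708

Derivation:
dt = T/N = 0.666667
u = exp(sigma*sqrt(dt)) = 1.341702; d = 1/u = 0.745322
p = (exp((r-q)*dt) - d) / (u - d) = 0.479258
Discount per step: exp(-r*dt) = 0.969799
Stock lattice S(k, i) with i counting down-moves:
  k=0: S(0,0) = 49.4200
  k=1: S(1,0) = 66.3069; S(1,1) = 36.8338
  k=2: S(2,0) = 88.9641; S(2,1) = 49.4200; S(2,2) = 27.4531
  k=3: S(3,0) = 119.3633; S(3,1) = 66.3069; S(3,2) = 36.8338; S(3,3) = 20.4614
Terminal payoffs V(N, i) = max(K - S_T, 0):
  V(3,0) = 0.000000; V(3,1) = 0.000000; V(3,2) = 7.766180; V(3,3) = 24.138626
Backward induction: V(k, i) = exp(-r*dt) * [p * V(k+1, i) + (1-p) * V(k+1, i+1)].
  V(2,0) = exp(-r*dt) * [p*0.000000 + (1-p)*0.000000] = 0.000000
  V(2,1) = exp(-r*dt) * [p*0.000000 + (1-p)*7.766180] = 3.922039
  V(2,2) = exp(-r*dt) * [p*7.766180 + (1-p)*24.138626] = 15.799965
  V(1,0) = exp(-r*dt) * [p*0.000000 + (1-p)*3.922039] = 1.980689
  V(1,1) = exp(-r*dt) * [p*3.922039 + (1-p)*15.799965] = 9.802121
  V(0,0) = exp(-r*dt) * [p*1.980689 + (1-p)*9.802121] = 5.870811


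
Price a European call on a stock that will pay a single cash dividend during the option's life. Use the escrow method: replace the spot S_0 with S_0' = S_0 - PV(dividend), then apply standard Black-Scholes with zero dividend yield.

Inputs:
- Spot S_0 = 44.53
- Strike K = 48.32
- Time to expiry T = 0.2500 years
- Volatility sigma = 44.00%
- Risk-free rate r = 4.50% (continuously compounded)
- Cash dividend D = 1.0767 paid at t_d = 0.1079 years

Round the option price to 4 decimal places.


Answer: Price = 2.1988

Derivation:
PV(D) = D * exp(-r * t_d) = 1.0767 * 0.99515627 = 1.07148475
S_0' = S_0 - PV(D) = 44.5300 - 1.07148475 = 43.45851525
d1 = (ln(S_0'/K) + (r + sigma^2/2)*T) / (sigma*sqrt(T)) = -0.32085792
d2 = d1 - sigma*sqrt(T) = -0.54085792
exp(-rT) = 0.98881304
N(d1) = 0.37415903; N(d2) = 0.29430276
C = S_0' * N(d1) - K * exp(-rT) * N(d2) = 43.45851525 * 0.37415903 - 48.3200 * 0.98881304 * 0.29430276 = 2.1988


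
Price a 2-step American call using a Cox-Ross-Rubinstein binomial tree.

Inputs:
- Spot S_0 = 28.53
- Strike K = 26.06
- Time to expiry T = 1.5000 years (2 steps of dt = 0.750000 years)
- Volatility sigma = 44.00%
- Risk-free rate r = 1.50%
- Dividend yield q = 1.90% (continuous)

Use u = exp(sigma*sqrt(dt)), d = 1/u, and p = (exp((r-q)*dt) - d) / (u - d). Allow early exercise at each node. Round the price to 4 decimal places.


dt = T/N = 0.750000
u = exp(sigma*sqrt(dt)) = 1.463823; d = 1/u = 0.683143
p = (exp((r-q)*dt) - d) / (u - d) = 0.402036
Discount per step: exp(-r*dt) = 0.988813
Stock lattice S(k, i) with i counting down-moves:
  k=0: S(0,0) = 28.5300
  k=1: S(1,0) = 41.7629; S(1,1) = 19.4901
  k=2: S(2,0) = 61.1334; S(2,1) = 28.5300; S(2,2) = 13.3145
Terminal payoffs V(N, i) = max(S_T - K, 0):
  V(2,0) = 35.073410; V(2,1) = 2.470000; V(2,2) = 0.000000
Backward induction: V(k, i) = exp(-r*dt) * [p * V(k+1, i) + (1-p) * V(k+1, i+1)]; then take max(V_cont, immediate exercise) for American.
  V(1,0) = exp(-r*dt) * [p*35.073410 + (1-p)*2.470000] = 15.403488; exercise = 15.702856; V(1,0) = max -> 15.702856
  V(1,1) = exp(-r*dt) * [p*2.470000 + (1-p)*0.000000] = 0.981921; exercise = 0.000000; V(1,1) = max -> 0.981921
  V(0,0) = exp(-r*dt) * [p*15.702856 + (1-p)*0.981921] = 6.823079; exercise = 2.470000; V(0,0) = max -> 6.823079

Answer: Price = V(0,0) = 6.8231


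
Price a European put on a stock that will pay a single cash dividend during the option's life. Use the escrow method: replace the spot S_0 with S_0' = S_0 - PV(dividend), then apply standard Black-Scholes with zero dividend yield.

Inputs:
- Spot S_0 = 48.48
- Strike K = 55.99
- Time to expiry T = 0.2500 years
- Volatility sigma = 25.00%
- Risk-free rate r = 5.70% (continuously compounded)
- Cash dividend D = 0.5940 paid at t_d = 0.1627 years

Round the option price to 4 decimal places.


PV(D) = D * exp(-r * t_d) = 0.5940 * 0.99076897 = 0.58851677
S_0' = S_0 - PV(D) = 48.4800 - 0.58851677 = 47.89148323
d1 = (ln(S_0'/K) + (r + sigma^2/2)*T) / (sigma*sqrt(T)) = -1.07338334
d2 = d1 - sigma*sqrt(T) = -1.19838334
exp(-rT) = 0.98585105
N(-d1) = 0.85845042; N(-d2) = 0.88461609
P = K * exp(-rT) * N(-d2) - S_0' * N(-d1) = 55.9900 * 0.98585105 * 0.88461609 - 47.89148323 * 0.85845042 = 7.7164

Answer: Price = 7.7164


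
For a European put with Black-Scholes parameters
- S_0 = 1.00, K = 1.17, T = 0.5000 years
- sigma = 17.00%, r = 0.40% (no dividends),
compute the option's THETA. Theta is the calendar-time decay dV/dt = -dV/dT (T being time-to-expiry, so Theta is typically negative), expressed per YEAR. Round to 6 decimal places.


d1 = -1.2293571223; d2 = -1.3495652751
phi(d1) = 0.1873834924; exp(-qT) = 1.0000000000; exp(-rT) = 0.9980019987
Theta = -S*exp(-qT)*phi(d1)*sigma/(2*sqrt(T)) + r*K*exp(-rT)*N(-d2) - q*S*exp(-qT)*N(-d1)
N(-d1) = 0.8905310305; N(-d2) = 0.9114222655; sqrt(T) = 0.7071067812
Term 1 = -1.0000 * 1.0000000000 * 0.1873834924 * 0.1700 / (2 * 0.7071067812) = -0.0225250235
Term 2 = 0.0040 * 1.1700 * 0.9980019987 * 0.9114222655 = 0.0042569338
Term 3 = 0 (no dividend yield, q = 0)
Theta = -0.0225250235 + (0.0042569338) + (0.0000000000) = -0.018268

Answer: Theta = -0.018268


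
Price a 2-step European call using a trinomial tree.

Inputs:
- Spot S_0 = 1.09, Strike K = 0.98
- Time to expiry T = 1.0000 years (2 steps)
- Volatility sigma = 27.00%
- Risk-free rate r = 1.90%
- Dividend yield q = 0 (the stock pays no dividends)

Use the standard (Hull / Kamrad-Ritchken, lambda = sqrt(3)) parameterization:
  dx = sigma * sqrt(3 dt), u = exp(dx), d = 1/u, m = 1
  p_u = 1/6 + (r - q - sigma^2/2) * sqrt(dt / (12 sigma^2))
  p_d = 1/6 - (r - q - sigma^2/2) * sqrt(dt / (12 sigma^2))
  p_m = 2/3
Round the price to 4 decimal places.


Answer: Price = V(0,0) = 0.1879

Derivation:
dt = T/N = 0.500000; dx = sigma*sqrt(3*dt) = 0.330681
u = exp(dx) = 1.391916; d = 1/u = 0.718434
p_u = 0.153474, p_m = 0.666667, p_d = 0.179859
Discount per step: exp(-r*dt) = 0.990545
Stock lattice S(k, j) with j the centered position index:
  k=0: S(0,+0) = 1.0900
  k=1: S(1,-1) = 0.7831; S(1,+0) = 1.0900; S(1,+1) = 1.5172
  k=2: S(2,-2) = 0.5626; S(2,-1) = 0.7831; S(2,+0) = 1.0900; S(2,+1) = 1.5172; S(2,+2) = 2.1118
Terminal payoffs V(N, j) = max(S_T - K, 0):
  V(2,-2) = 0.000000; V(2,-1) = 0.000000; V(2,+0) = 0.110000; V(2,+1) = 0.537188; V(2,+2) = 1.131798
Backward induction: V(k, j) = exp(-r*dt) * [p_u * V(k+1, j+1) + p_m * V(k+1, j) + p_d * V(k+1, j-1)]
  V(1,-1) = exp(-r*dt) * [p_u*0.110000 + p_m*0.000000 + p_d*0.000000] = 0.016723
  V(1,+0) = exp(-r*dt) * [p_u*0.537188 + p_m*0.110000 + p_d*0.000000] = 0.154305
  V(1,+1) = exp(-r*dt) * [p_u*1.131798 + p_m*0.537188 + p_d*0.110000] = 0.546396
  V(0,+0) = exp(-r*dt) * [p_u*0.546396 + p_m*0.154305 + p_d*0.016723] = 0.187941


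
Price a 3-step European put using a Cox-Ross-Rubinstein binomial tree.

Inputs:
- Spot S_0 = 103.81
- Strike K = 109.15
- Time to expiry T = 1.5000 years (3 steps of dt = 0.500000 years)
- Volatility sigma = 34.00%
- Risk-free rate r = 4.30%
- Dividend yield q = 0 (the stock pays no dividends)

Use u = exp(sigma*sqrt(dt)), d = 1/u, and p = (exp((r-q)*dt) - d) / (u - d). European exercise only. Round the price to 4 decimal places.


dt = T/N = 0.500000
u = exp(sigma*sqrt(dt)) = 1.271778; d = 1/u = 0.786300
p = (exp((r-q)*dt) - d) / (u - d) = 0.484950
Discount per step: exp(-r*dt) = 0.978729
Stock lattice S(k, i) with i counting down-moves:
  k=0: S(0,0) = 103.8100
  k=1: S(1,0) = 132.0233; S(1,1) = 81.6258
  k=2: S(2,0) = 167.9044; S(2,1) = 103.8100; S(2,2) = 64.1824
  k=3: S(3,0) = 213.5372; S(3,1) = 132.0233; S(3,2) = 81.6258; S(3,3) = 50.4667
Terminal payoffs V(N, i) = max(K - S_T, 0):
  V(3,0) = 0.000000; V(3,1) = 0.000000; V(3,2) = 27.524150; V(3,3) = 58.683316
Backward induction: V(k, i) = exp(-r*dt) * [p * V(k+1, i) + (1-p) * V(k+1, i+1)].
  V(2,0) = exp(-r*dt) * [p*0.000000 + (1-p)*0.000000] = 0.000000
  V(2,1) = exp(-r*dt) * [p*0.000000 + (1-p)*27.524150] = 13.874789
  V(2,2) = exp(-r*dt) * [p*27.524150 + (1-p)*58.683316] = 42.645880
  V(1,0) = exp(-r*dt) * [p*0.000000 + (1-p)*13.874789] = 6.994213
  V(1,1) = exp(-r*dt) * [p*13.874789 + (1-p)*42.645880] = 28.083031
  V(0,0) = exp(-r*dt) * [p*6.994213 + (1-p)*28.083031] = 17.476212

Answer: Price = V(0,0) = 17.4762


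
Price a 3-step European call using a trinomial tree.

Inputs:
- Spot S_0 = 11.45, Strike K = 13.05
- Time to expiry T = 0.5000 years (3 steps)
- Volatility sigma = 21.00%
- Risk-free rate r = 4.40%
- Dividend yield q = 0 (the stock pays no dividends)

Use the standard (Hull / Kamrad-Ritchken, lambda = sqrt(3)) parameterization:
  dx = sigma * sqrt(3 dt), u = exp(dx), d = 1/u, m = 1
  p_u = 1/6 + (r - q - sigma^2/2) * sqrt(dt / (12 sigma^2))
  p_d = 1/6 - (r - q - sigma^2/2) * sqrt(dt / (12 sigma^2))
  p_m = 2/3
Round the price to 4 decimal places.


dt = T/N = 0.166667; dx = sigma*sqrt(3*dt) = 0.148492
u = exp(dx) = 1.160084; d = 1/u = 0.862007
p_u = 0.178985, p_m = 0.666667, p_d = 0.154348
Discount per step: exp(-r*dt) = 0.992693
Stock lattice S(k, j) with j the centered position index:
  k=0: S(0,+0) = 11.4500
  k=1: S(1,-1) = 9.8700; S(1,+0) = 11.4500; S(1,+1) = 13.2830
  k=2: S(2,-2) = 8.5080; S(2,-1) = 9.8700; S(2,+0) = 11.4500; S(2,+1) = 13.2830; S(2,+2) = 15.4094
  k=3: S(3,-3) = 7.3339; S(3,-2) = 8.5080; S(3,-1) = 9.8700; S(3,+0) = 11.4500; S(3,+1) = 13.2830; S(3,+2) = 15.4094; S(3,+3) = 17.8761
Terminal payoffs V(N, j) = max(S_T - K, 0):
  V(3,-3) = 0.000000; V(3,-2) = 0.000000; V(3,-1) = 0.000000; V(3,+0) = 0.000000; V(3,+1) = 0.232962; V(3,+2) = 2.359352; V(3,+3) = 4.826142
Backward induction: V(k, j) = exp(-r*dt) * [p_u * V(k+1, j+1) + p_m * V(k+1, j) + p_d * V(k+1, j-1)]
  V(2,-2) = exp(-r*dt) * [p_u*0.000000 + p_m*0.000000 + p_d*0.000000] = 0.000000
  V(2,-1) = exp(-r*dt) * [p_u*0.000000 + p_m*0.000000 + p_d*0.000000] = 0.000000
  V(2,+0) = exp(-r*dt) * [p_u*0.232962 + p_m*0.000000 + p_d*0.000000] = 0.041392
  V(2,+1) = exp(-r*dt) * [p_u*2.359352 + p_m*0.232962 + p_d*0.000000] = 0.573376
  V(2,+2) = exp(-r*dt) * [p_u*4.826142 + p_m*2.359352 + p_d*0.232962] = 2.454599
  V(1,-1) = exp(-r*dt) * [p_u*0.041392 + p_m*0.000000 + p_d*0.000000] = 0.007354
  V(1,+0) = exp(-r*dt) * [p_u*0.573376 + p_m*0.041392 + p_d*0.000000] = 0.129269
  V(1,+1) = exp(-r*dt) * [p_u*2.454599 + p_m*0.573376 + p_d*0.041392] = 0.821926
  V(0,+0) = exp(-r*dt) * [p_u*0.821926 + p_m*0.129269 + p_d*0.007354] = 0.232714

Answer: Price = V(0,0) = 0.2327
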